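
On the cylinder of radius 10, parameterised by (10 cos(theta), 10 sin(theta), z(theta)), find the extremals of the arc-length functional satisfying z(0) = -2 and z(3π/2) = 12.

Parameterise the cylinder of radius R = 10 as
    r(θ) = (10 cos θ, 10 sin θ, z(θ)).
The arc-length element is
    ds = sqrt(100 + (dz/dθ)^2) dθ,
so the Lagrangian is L = sqrt(100 + z'^2).
L depends on z' only, not on z or θ, so ∂L/∂z = 0 and
    ∂L/∂z' = z' / sqrt(100 + z'^2).
The Euler-Lagrange equation gives
    d/dθ( z' / sqrt(100 + z'^2) ) = 0,
so z' is constant. Integrating once:
    z(θ) = a θ + b,
a helix on the cylinder (a straight line when the cylinder is unrolled). The constants a, b are determined by the endpoint conditions.
With endpoint conditions z(0) = -2 and z(3π/2) = 12: from z(0) = b we get b = -2, and a·3π/2 + -2 = 12 gives a = 28/(3π), so
    z(θ) = (28/(3π)) θ − 2.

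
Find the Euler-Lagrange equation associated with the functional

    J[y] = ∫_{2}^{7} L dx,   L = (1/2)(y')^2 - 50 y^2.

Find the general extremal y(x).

The Lagrangian is L = (1/2)(y')^2 - 50 y^2.
∂L/∂y = -100y.
∂L/∂y' = y'.
The Euler-Lagrange equation d/dx(∂L/∂y') − ∂L/∂y = 0 becomes:
    y'' + 100 y = 0
General solution: y(x) = A sin(10x) + B cos(10x), where A and B are arbitrary constants fixed by the endpoint conditions.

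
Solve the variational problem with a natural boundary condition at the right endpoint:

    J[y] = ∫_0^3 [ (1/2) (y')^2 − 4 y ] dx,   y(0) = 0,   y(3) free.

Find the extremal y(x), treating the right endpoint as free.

The Lagrangian L = (1/2) (y')^2 − 4 y gives
    ∂L/∂y = −4,   ∂L/∂y' = y'.
Euler-Lagrange: d/dx(y') − (−4) = 0, i.e. y'' + 4 = 0, so
    y(x) = −(4/2) x^2 + C1 x + C2.
Fixed left endpoint y(0) = 0 ⇒ C2 = 0.
The right endpoint x = 3 is free, so the natural (transversality) condition is ∂L/∂y' |_{x=3} = 0, i.e. y'(3) = 0.
Compute y'(x) = −4 x + C1, so y'(3) = −12 + C1 = 0 ⇒ C1 = 12.
Therefore the extremal is
    y(x) = −2 x^2 + 12 x.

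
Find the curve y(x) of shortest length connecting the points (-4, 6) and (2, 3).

Arc-length functional: J[y] = ∫ sqrt(1 + (y')^2) dx.
Lagrangian L = sqrt(1 + (y')^2) has no explicit y dependence, so ∂L/∂y = 0 and the Euler-Lagrange equation gives
    d/dx( y' / sqrt(1 + (y')^2) ) = 0  ⇒  y' / sqrt(1 + (y')^2) = const.
Hence y' is constant, so y(x) is affine.
Fitting the endpoints (-4, 6) and (2, 3):
    slope m = (3 − 6) / (2 − (-4)) = -1/2,
    intercept c = 6 − m·(-4) = 4.
Extremal: y(x) = (-1/2) x + 4.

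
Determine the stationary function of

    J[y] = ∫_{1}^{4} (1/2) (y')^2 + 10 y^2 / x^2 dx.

The Lagrangian is L = (1/2) (y')^2 + 10 y^2 / x^2.
Compute ∂L/∂y = 20y/x^2, ∂L/∂y' = y'.
The Euler-Lagrange equation d/dx(∂L/∂y') − ∂L/∂y = 0 reduces to
    y'' − 20/x^2 · y = 0  (x > 0).
Its general solution is
    y(x) = A x^5 + B x^(-4),
with A, B fixed by the endpoint conditions.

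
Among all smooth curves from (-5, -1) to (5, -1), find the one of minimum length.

Arc-length functional: J[y] = ∫ sqrt(1 + (y')^2) dx.
Lagrangian L = sqrt(1 + (y')^2) has no explicit y dependence, so ∂L/∂y = 0 and the Euler-Lagrange equation gives
    d/dx( y' / sqrt(1 + (y')^2) ) = 0  ⇒  y' / sqrt(1 + (y')^2) = const.
Hence y' is constant, so y(x) is affine.
Fitting the endpoints (-5, -1) and (5, -1):
    slope m = ((-1) − (-1)) / (5 − (-5)) = 0,
    intercept c = (-1) − m·(-5) = -1.
Extremal: y(x) = -1.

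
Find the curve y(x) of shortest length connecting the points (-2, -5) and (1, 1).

Arc-length functional: J[y] = ∫ sqrt(1 + (y')^2) dx.
Lagrangian L = sqrt(1 + (y')^2) has no explicit y dependence, so ∂L/∂y = 0 and the Euler-Lagrange equation gives
    d/dx( y' / sqrt(1 + (y')^2) ) = 0  ⇒  y' / sqrt(1 + (y')^2) = const.
Hence y' is constant, so y(x) is affine.
Fitting the endpoints (-2, -5) and (1, 1):
    slope m = (1 − (-5)) / (1 − (-2)) = 2,
    intercept c = (-5) − m·(-2) = -1.
Extremal: y(x) = 2 x - 1.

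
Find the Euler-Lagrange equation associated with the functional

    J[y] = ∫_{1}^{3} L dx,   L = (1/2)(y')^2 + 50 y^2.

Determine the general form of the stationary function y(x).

The Lagrangian is L = (1/2)(y')^2 + 50 y^2.
∂L/∂y = 100y.
∂L/∂y' = y'.
The Euler-Lagrange equation d/dx(∂L/∂y') − ∂L/∂y = 0 becomes:
    y'' - 100 y = 0
General solution: y(x) = A e^(10x) + B e^(-10x), where A and B are arbitrary constants fixed by the endpoint conditions.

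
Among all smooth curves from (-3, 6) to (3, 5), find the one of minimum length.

Arc-length functional: J[y] = ∫ sqrt(1 + (y')^2) dx.
Lagrangian L = sqrt(1 + (y')^2) has no explicit y dependence, so ∂L/∂y = 0 and the Euler-Lagrange equation gives
    d/dx( y' / sqrt(1 + (y')^2) ) = 0  ⇒  y' / sqrt(1 + (y')^2) = const.
Hence y' is constant, so y(x) is affine.
Fitting the endpoints (-3, 6) and (3, 5):
    slope m = (5 − 6) / (3 − (-3)) = -1/6,
    intercept c = 6 − m·(-3) = 11/2.
Extremal: y(x) = (-1/6) x + 11/2.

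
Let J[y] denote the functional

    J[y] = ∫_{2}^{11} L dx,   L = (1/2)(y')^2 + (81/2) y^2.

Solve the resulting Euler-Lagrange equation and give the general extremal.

The Lagrangian is L = (1/2)(y')^2 + (81/2) y^2.
∂L/∂y = 81y.
∂L/∂y' = y'.
The Euler-Lagrange equation d/dx(∂L/∂y') − ∂L/∂y = 0 becomes:
    y'' - 81 y = 0
General solution: y(x) = A e^(9x) + B e^(-9x), where A and B are arbitrary constants fixed by the endpoint conditions.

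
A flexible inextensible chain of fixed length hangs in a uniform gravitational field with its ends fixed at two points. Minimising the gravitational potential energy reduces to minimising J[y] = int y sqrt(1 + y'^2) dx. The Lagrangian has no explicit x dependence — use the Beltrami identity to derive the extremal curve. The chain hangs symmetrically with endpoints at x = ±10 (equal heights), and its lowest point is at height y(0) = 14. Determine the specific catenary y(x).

The Lagrangian L(y, y') = y sqrt(1 + y'^2) has no explicit x dependence, so the Beltrami identity applies:
    L − y' ∂L/∂y' = C.
Compute ∂L/∂y' = y · y' / sqrt(1 + y'^2). Then
    L − y' ∂L/∂y'
    = y sqrt(1 + y'^2) − y · y'^2 / sqrt(1 + y'^2)
    = y (1 + y'^2 − y'^2) / sqrt(1 + y'^2)
    = y / sqrt(1 + y'^2) = C.
Squaring gives y^2 = C^2 (1 + y'^2), i.e.
    y'^2 = y^2 / C^2 − 1.
Separating variables,
    dy / sqrt(y^2 − C^2) = dx / C,
and integrating gives arccosh(y / C) = (x − a)/C, so
    y(x) = C cosh((x − a)/C),
the catenary. The constants C and a are fixed by the two endpoint conditions (and, for the hanging-chain problem, the length constraint selects C).
Now fit the given data. The endpoints x = ±10 are symmetric at equal height, so the catenary is even about its minimum: a = 0 and y(x) = C cosh(x/C). The lowest point is y(0) = C cosh(0) = C, and we are told y(0) = 14, so C = 14. Therefore
    y(x) = 14 cosh(x/14),
and at the endpoints
    y(±10) = 14 cosh(10/14).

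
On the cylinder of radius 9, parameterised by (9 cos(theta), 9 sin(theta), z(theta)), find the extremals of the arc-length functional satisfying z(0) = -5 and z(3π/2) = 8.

Parameterise the cylinder of radius R = 9 as
    r(θ) = (9 cos θ, 9 sin θ, z(θ)).
The arc-length element is
    ds = sqrt(81 + (dz/dθ)^2) dθ,
so the Lagrangian is L = sqrt(81 + z'^2).
L depends on z' only, not on z or θ, so ∂L/∂z = 0 and
    ∂L/∂z' = z' / sqrt(81 + z'^2).
The Euler-Lagrange equation gives
    d/dθ( z' / sqrt(81 + z'^2) ) = 0,
so z' is constant. Integrating once:
    z(θ) = a θ + b,
a helix on the cylinder (a straight line when the cylinder is unrolled). The constants a, b are determined by the endpoint conditions.
With endpoint conditions z(0) = -5 and z(3π/2) = 8: from z(0) = b we get b = -5, and a·3π/2 + -5 = 8 gives a = 26/(3π), so
    z(θ) = (26/(3π)) θ − 5.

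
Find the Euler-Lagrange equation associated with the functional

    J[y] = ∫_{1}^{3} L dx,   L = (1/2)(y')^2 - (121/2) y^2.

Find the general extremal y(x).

The Lagrangian is L = (1/2)(y')^2 - (121/2) y^2.
∂L/∂y = -121y.
∂L/∂y' = y'.
The Euler-Lagrange equation d/dx(∂L/∂y') − ∂L/∂y = 0 becomes:
    y'' + 121 y = 0
General solution: y(x) = A sin(11x) + B cos(11x), where A and B are arbitrary constants fixed by the endpoint conditions.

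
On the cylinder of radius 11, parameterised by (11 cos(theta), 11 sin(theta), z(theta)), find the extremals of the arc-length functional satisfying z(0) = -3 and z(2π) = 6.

Parameterise the cylinder of radius R = 11 as
    r(θ) = (11 cos θ, 11 sin θ, z(θ)).
The arc-length element is
    ds = sqrt(121 + (dz/dθ)^2) dθ,
so the Lagrangian is L = sqrt(121 + z'^2).
L depends on z' only, not on z or θ, so ∂L/∂z = 0 and
    ∂L/∂z' = z' / sqrt(121 + z'^2).
The Euler-Lagrange equation gives
    d/dθ( z' / sqrt(121 + z'^2) ) = 0,
so z' is constant. Integrating once:
    z(θ) = a θ + b,
a helix on the cylinder (a straight line when the cylinder is unrolled). The constants a, b are determined by the endpoint conditions.
With endpoint conditions z(0) = -3 and z(2π) = 6: from z(0) = b we get b = -3, and a·2π + -3 = 6 gives a = 9/(2π), so
    z(θ) = (9/(2π)) θ − 3.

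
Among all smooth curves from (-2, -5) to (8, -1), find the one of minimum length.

Arc-length functional: J[y] = ∫ sqrt(1 + (y')^2) dx.
Lagrangian L = sqrt(1 + (y')^2) has no explicit y dependence, so ∂L/∂y = 0 and the Euler-Lagrange equation gives
    d/dx( y' / sqrt(1 + (y')^2) ) = 0  ⇒  y' / sqrt(1 + (y')^2) = const.
Hence y' is constant, so y(x) is affine.
Fitting the endpoints (-2, -5) and (8, -1):
    slope m = ((-1) − (-5)) / (8 − (-2)) = 2/5,
    intercept c = (-5) − m·(-2) = -21/5.
Extremal: y(x) = (2/5) x - 21/5.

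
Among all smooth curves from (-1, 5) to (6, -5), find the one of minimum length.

Arc-length functional: J[y] = ∫ sqrt(1 + (y')^2) dx.
Lagrangian L = sqrt(1 + (y')^2) has no explicit y dependence, so ∂L/∂y = 0 and the Euler-Lagrange equation gives
    d/dx( y' / sqrt(1 + (y')^2) ) = 0  ⇒  y' / sqrt(1 + (y')^2) = const.
Hence y' is constant, so y(x) is affine.
Fitting the endpoints (-1, 5) and (6, -5):
    slope m = ((-5) − 5) / (6 − (-1)) = -10/7,
    intercept c = 5 − m·(-1) = 25/7.
Extremal: y(x) = (-10/7) x + 25/7.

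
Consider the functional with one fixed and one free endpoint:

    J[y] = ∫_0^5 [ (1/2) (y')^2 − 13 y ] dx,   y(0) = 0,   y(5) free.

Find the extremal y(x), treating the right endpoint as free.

The Lagrangian L = (1/2) (y')^2 − 13 y gives
    ∂L/∂y = −13,   ∂L/∂y' = y'.
Euler-Lagrange: d/dx(y') − (−13) = 0, i.e. y'' + 13 = 0, so
    y(x) = −(13/2) x^2 + C1 x + C2.
Fixed left endpoint y(0) = 0 ⇒ C2 = 0.
The right endpoint x = 5 is free, so the natural (transversality) condition is ∂L/∂y' |_{x=5} = 0, i.e. y'(5) = 0.
Compute y'(x) = −13 x + C1, so y'(5) = −65 + C1 = 0 ⇒ C1 = 65.
Therefore the extremal is
    y(x) = −(13/2) x^2 + 65 x.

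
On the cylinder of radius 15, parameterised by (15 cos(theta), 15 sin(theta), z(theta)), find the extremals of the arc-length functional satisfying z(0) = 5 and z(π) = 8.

Parameterise the cylinder of radius R = 15 as
    r(θ) = (15 cos θ, 15 sin θ, z(θ)).
The arc-length element is
    ds = sqrt(225 + (dz/dθ)^2) dθ,
so the Lagrangian is L = sqrt(225 + z'^2).
L depends on z' only, not on z or θ, so ∂L/∂z = 0 and
    ∂L/∂z' = z' / sqrt(225 + z'^2).
The Euler-Lagrange equation gives
    d/dθ( z' / sqrt(225 + z'^2) ) = 0,
so z' is constant. Integrating once:
    z(θ) = a θ + b,
a helix on the cylinder (a straight line when the cylinder is unrolled). The constants a, b are determined by the endpoint conditions.
With endpoint conditions z(0) = 5 and z(π) = 8: from z(0) = b we get b = 5, and a·π + 5 = 8 gives a = 3/π, so
    z(θ) = (3/π) θ + 5.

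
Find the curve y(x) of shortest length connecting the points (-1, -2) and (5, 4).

Arc-length functional: J[y] = ∫ sqrt(1 + (y')^2) dx.
Lagrangian L = sqrt(1 + (y')^2) has no explicit y dependence, so ∂L/∂y = 0 and the Euler-Lagrange equation gives
    d/dx( y' / sqrt(1 + (y')^2) ) = 0  ⇒  y' / sqrt(1 + (y')^2) = const.
Hence y' is constant, so y(x) is affine.
Fitting the endpoints (-1, -2) and (5, 4):
    slope m = (4 − (-2)) / (5 − (-1)) = 1,
    intercept c = (-2) − m·(-1) = -1.
Extremal: y(x) = x - 1.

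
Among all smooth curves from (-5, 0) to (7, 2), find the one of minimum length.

Arc-length functional: J[y] = ∫ sqrt(1 + (y')^2) dx.
Lagrangian L = sqrt(1 + (y')^2) has no explicit y dependence, so ∂L/∂y = 0 and the Euler-Lagrange equation gives
    d/dx( y' / sqrt(1 + (y')^2) ) = 0  ⇒  y' / sqrt(1 + (y')^2) = const.
Hence y' is constant, so y(x) is affine.
Fitting the endpoints (-5, 0) and (7, 2):
    slope m = (2 − 0) / (7 − (-5)) = 1/6,
    intercept c = 0 − m·(-5) = 5/6.
Extremal: y(x) = (1/6) x + 5/6.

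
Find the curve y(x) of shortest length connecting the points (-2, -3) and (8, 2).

Arc-length functional: J[y] = ∫ sqrt(1 + (y')^2) dx.
Lagrangian L = sqrt(1 + (y')^2) has no explicit y dependence, so ∂L/∂y = 0 and the Euler-Lagrange equation gives
    d/dx( y' / sqrt(1 + (y')^2) ) = 0  ⇒  y' / sqrt(1 + (y')^2) = const.
Hence y' is constant, so y(x) is affine.
Fitting the endpoints (-2, -3) and (8, 2):
    slope m = (2 − (-3)) / (8 − (-2)) = 1/2,
    intercept c = (-3) − m·(-2) = -2.
Extremal: y(x) = (1/2) x - 2.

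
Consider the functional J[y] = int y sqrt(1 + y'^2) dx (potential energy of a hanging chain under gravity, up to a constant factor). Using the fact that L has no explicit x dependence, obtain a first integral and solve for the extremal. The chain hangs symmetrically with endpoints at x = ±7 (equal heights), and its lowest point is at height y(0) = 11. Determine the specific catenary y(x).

The Lagrangian L(y, y') = y sqrt(1 + y'^2) has no explicit x dependence, so the Beltrami identity applies:
    L − y' ∂L/∂y' = C.
Compute ∂L/∂y' = y · y' / sqrt(1 + y'^2). Then
    L − y' ∂L/∂y'
    = y sqrt(1 + y'^2) − y · y'^2 / sqrt(1 + y'^2)
    = y (1 + y'^2 − y'^2) / sqrt(1 + y'^2)
    = y / sqrt(1 + y'^2) = C.
Squaring gives y^2 = C^2 (1 + y'^2), i.e.
    y'^2 = y^2 / C^2 − 1.
Separating variables,
    dy / sqrt(y^2 − C^2) = dx / C,
and integrating gives arccosh(y / C) = (x − a)/C, so
    y(x) = C cosh((x − a)/C),
the catenary. The constants C and a are fixed by the two endpoint conditions (and, for the hanging-chain problem, the length constraint selects C).
Now fit the given data. The endpoints x = ±7 are symmetric at equal height, so the catenary is even about its minimum: a = 0 and y(x) = C cosh(x/C). The lowest point is y(0) = C cosh(0) = C, and we are told y(0) = 11, so C = 11. Therefore
    y(x) = 11 cosh(x/11),
and at the endpoints
    y(±7) = 11 cosh(7/11).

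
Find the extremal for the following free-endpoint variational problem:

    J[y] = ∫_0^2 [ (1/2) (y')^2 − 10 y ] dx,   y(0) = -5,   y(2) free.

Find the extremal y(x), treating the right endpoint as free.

The Lagrangian L = (1/2) (y')^2 − 10 y gives
    ∂L/∂y = −10,   ∂L/∂y' = y'.
Euler-Lagrange: d/dx(y') − (−10) = 0, i.e. y'' + 10 = 0, so
    y(x) = −(10/2) x^2 + C1 x + C2.
Fixed left endpoint y(0) = -5 ⇒ C2 = -5.
The right endpoint x = 2 is free, so the natural (transversality) condition is ∂L/∂y' |_{x=2} = 0, i.e. y'(2) = 0.
Compute y'(x) = −10 x + C1, so y'(2) = −20 + C1 = 0 ⇒ C1 = 20.
Therefore the extremal is
    y(x) = −5 x^2 + 20 x − 5.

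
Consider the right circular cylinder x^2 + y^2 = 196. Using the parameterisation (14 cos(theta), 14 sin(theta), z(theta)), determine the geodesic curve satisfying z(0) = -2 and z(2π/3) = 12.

Parameterise the cylinder of radius R = 14 as
    r(θ) = (14 cos θ, 14 sin θ, z(θ)).
The arc-length element is
    ds = sqrt(196 + (dz/dθ)^2) dθ,
so the Lagrangian is L = sqrt(196 + z'^2).
L depends on z' only, not on z or θ, so ∂L/∂z = 0 and
    ∂L/∂z' = z' / sqrt(196 + z'^2).
The Euler-Lagrange equation gives
    d/dθ( z' / sqrt(196 + z'^2) ) = 0,
so z' is constant. Integrating once:
    z(θ) = a θ + b,
a helix on the cylinder (a straight line when the cylinder is unrolled). The constants a, b are determined by the endpoint conditions.
With endpoint conditions z(0) = -2 and z(2π/3) = 12: from z(0) = b we get b = -2, and a·2π/3 + -2 = 12 gives a = 21/π, so
    z(θ) = (21/π) θ − 2.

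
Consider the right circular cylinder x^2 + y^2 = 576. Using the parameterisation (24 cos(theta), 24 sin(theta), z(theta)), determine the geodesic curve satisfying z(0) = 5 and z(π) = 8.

Parameterise the cylinder of radius R = 24 as
    r(θ) = (24 cos θ, 24 sin θ, z(θ)).
The arc-length element is
    ds = sqrt(576 + (dz/dθ)^2) dθ,
so the Lagrangian is L = sqrt(576 + z'^2).
L depends on z' only, not on z or θ, so ∂L/∂z = 0 and
    ∂L/∂z' = z' / sqrt(576 + z'^2).
The Euler-Lagrange equation gives
    d/dθ( z' / sqrt(576 + z'^2) ) = 0,
so z' is constant. Integrating once:
    z(θ) = a θ + b,
a helix on the cylinder (a straight line when the cylinder is unrolled). The constants a, b are determined by the endpoint conditions.
With endpoint conditions z(0) = 5 and z(π) = 8: from z(0) = b we get b = 5, and a·π + 5 = 8 gives a = 3/π, so
    z(θ) = (3/π) θ + 5.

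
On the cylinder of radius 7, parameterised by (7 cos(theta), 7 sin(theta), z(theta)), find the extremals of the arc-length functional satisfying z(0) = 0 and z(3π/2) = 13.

Parameterise the cylinder of radius R = 7 as
    r(θ) = (7 cos θ, 7 sin θ, z(θ)).
The arc-length element is
    ds = sqrt(49 + (dz/dθ)^2) dθ,
so the Lagrangian is L = sqrt(49 + z'^2).
L depends on z' only, not on z or θ, so ∂L/∂z = 0 and
    ∂L/∂z' = z' / sqrt(49 + z'^2).
The Euler-Lagrange equation gives
    d/dθ( z' / sqrt(49 + z'^2) ) = 0,
so z' is constant. Integrating once:
    z(θ) = a θ + b,
a helix on the cylinder (a straight line when the cylinder is unrolled). The constants a, b are determined by the endpoint conditions.
With endpoint conditions z(0) = 0 and z(3π/2) = 13: from z(0) = b we get b = 0, and a·3π/2 + 0 = 13 gives a = 26/(3π), so
    z(θ) = (26/(3π)) θ.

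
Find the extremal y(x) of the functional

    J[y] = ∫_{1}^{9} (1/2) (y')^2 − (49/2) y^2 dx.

The Lagrangian is L = (1/2) (y')^2 − (49/2) y^2.
Compute ∂L/∂y = -49y, ∂L/∂y' = y'.
The Euler-Lagrange equation d/dx(∂L/∂y') − ∂L/∂y = 0 reduces to
    y'' + 49 y = 0.
Its general solution is
    y(x) = A sin(7x) + B cos(7x),
with A, B fixed by the endpoint conditions.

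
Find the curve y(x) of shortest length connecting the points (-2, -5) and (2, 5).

Arc-length functional: J[y] = ∫ sqrt(1 + (y')^2) dx.
Lagrangian L = sqrt(1 + (y')^2) has no explicit y dependence, so ∂L/∂y = 0 and the Euler-Lagrange equation gives
    d/dx( y' / sqrt(1 + (y')^2) ) = 0  ⇒  y' / sqrt(1 + (y')^2) = const.
Hence y' is constant, so y(x) is affine.
Fitting the endpoints (-2, -5) and (2, 5):
    slope m = (5 − (-5)) / (2 − (-2)) = 5/2,
    intercept c = (-5) − m·(-2) = 0.
Extremal: y(x) = (5/2) x.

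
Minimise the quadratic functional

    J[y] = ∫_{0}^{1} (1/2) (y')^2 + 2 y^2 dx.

The Lagrangian is L = (1/2) (y')^2 + 2 y^2.
Compute ∂L/∂y = 4y, ∂L/∂y' = y'.
The Euler-Lagrange equation d/dx(∂L/∂y') − ∂L/∂y = 0 reduces to
    y'' − 4 y = 0.
Its general solution is
    y(x) = A e^(2x) + B e^(−2x),
with A, B fixed by the endpoint conditions.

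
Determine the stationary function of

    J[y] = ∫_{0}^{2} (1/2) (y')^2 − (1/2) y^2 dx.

The Lagrangian is L = (1/2) (y')^2 − (1/2) y^2.
Compute ∂L/∂y = -y, ∂L/∂y' = y'.
The Euler-Lagrange equation d/dx(∂L/∂y') − ∂L/∂y = 0 reduces to
    y'' + y = 0.
Its general solution is
    y(x) = A sin(x) + B cos(x),
with A, B fixed by the endpoint conditions.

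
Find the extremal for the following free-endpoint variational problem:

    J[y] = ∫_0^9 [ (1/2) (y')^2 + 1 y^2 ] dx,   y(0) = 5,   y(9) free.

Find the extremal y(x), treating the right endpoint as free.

The Lagrangian L = (1/2) (y')^2 + 1 y^2 gives
    ∂L/∂y = 2 y,   ∂L/∂y' = y'.
Euler-Lagrange: y'' − 2 y = 0.
With k = sqrt(2), the general solution is
    y(x) = A cosh(sqrt(2) x) + B sinh(sqrt(2) x).
Fixed left endpoint y(0) = 5 ⇒ A = 5.
The right endpoint x = 9 is free, so the natural (transversality) condition is ∂L/∂y' |_{x=9} = 0, i.e. y'(9) = 0.
Compute y'(x) = A k sinh(k x) + B k cosh(k x), so
    y'(9) = A k sinh(k·9) + B k cosh(k·9) = 0
    ⇒ B = −A tanh(k·9) = − 5 tanh(sqrt(2)·9).
Therefore the extremal is
    y(x) = 5 cosh(sqrt(2) x) − 5 tanh(sqrt(2)·9) sinh(sqrt(2) x).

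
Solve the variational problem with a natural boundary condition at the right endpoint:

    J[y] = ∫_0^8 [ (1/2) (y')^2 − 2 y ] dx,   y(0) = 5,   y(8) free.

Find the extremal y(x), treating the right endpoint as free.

The Lagrangian L = (1/2) (y')^2 − 2 y gives
    ∂L/∂y = −2,   ∂L/∂y' = y'.
Euler-Lagrange: d/dx(y') − (−2) = 0, i.e. y'' + 2 = 0, so
    y(x) = −(2/2) x^2 + C1 x + C2.
Fixed left endpoint y(0) = 5 ⇒ C2 = 5.
The right endpoint x = 8 is free, so the natural (transversality) condition is ∂L/∂y' |_{x=8} = 0, i.e. y'(8) = 0.
Compute y'(x) = −2 x + C1, so y'(8) = −16 + C1 = 0 ⇒ C1 = 16.
Therefore the extremal is
    y(x) = −x^2 + 16 x + 5.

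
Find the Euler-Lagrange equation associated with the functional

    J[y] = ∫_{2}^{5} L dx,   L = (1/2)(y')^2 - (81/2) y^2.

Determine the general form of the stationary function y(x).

The Lagrangian is L = (1/2)(y')^2 - (81/2) y^2.
∂L/∂y = -81y.
∂L/∂y' = y'.
The Euler-Lagrange equation d/dx(∂L/∂y') − ∂L/∂y = 0 becomes:
    y'' + 81 y = 0
General solution: y(x) = A sin(9x) + B cos(9x), where A and B are arbitrary constants fixed by the endpoint conditions.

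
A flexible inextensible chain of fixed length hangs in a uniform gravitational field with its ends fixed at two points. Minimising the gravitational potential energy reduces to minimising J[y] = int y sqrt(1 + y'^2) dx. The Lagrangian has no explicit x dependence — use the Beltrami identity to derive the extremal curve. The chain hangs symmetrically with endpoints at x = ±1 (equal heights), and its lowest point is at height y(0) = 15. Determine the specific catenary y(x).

The Lagrangian L(y, y') = y sqrt(1 + y'^2) has no explicit x dependence, so the Beltrami identity applies:
    L − y' ∂L/∂y' = C.
Compute ∂L/∂y' = y · y' / sqrt(1 + y'^2). Then
    L − y' ∂L/∂y'
    = y sqrt(1 + y'^2) − y · y'^2 / sqrt(1 + y'^2)
    = y (1 + y'^2 − y'^2) / sqrt(1 + y'^2)
    = y / sqrt(1 + y'^2) = C.
Squaring gives y^2 = C^2 (1 + y'^2), i.e.
    y'^2 = y^2 / C^2 − 1.
Separating variables,
    dy / sqrt(y^2 − C^2) = dx / C,
and integrating gives arccosh(y / C) = (x − a)/C, so
    y(x) = C cosh((x − a)/C),
the catenary. The constants C and a are fixed by the two endpoint conditions (and, for the hanging-chain problem, the length constraint selects C).
Now fit the given data. The endpoints x = ±1 are symmetric at equal height, so the catenary is even about its minimum: a = 0 and y(x) = C cosh(x/C). The lowest point is y(0) = C cosh(0) = C, and we are told y(0) = 15, so C = 15. Therefore
    y(x) = 15 cosh(x/15),
and at the endpoints
    y(±1) = 15 cosh(1/15).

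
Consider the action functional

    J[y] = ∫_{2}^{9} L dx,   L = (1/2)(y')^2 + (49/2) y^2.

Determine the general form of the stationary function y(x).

The Lagrangian is L = (1/2)(y')^2 + (49/2) y^2.
∂L/∂y = 49y.
∂L/∂y' = y'.
The Euler-Lagrange equation d/dx(∂L/∂y') − ∂L/∂y = 0 becomes:
    y'' - 49 y = 0
General solution: y(x) = A e^(7x) + B e^(-7x), where A and B are arbitrary constants fixed by the endpoint conditions.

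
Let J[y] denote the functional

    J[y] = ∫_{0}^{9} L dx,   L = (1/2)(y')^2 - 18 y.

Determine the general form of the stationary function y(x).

The Lagrangian is L = (1/2)(y')^2 - 18 y.
∂L/∂y = -18.
∂L/∂y' = y'.
The Euler-Lagrange equation d/dx(∂L/∂y') − ∂L/∂y = 0 becomes:
    y'' + 18 = 0
General solution: y(x) = -9 x^2 + A x + B, where A and B are arbitrary constants fixed by the endpoint conditions.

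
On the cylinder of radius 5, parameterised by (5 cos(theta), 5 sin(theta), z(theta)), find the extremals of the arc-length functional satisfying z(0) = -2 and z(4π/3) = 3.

Parameterise the cylinder of radius R = 5 as
    r(θ) = (5 cos θ, 5 sin θ, z(θ)).
The arc-length element is
    ds = sqrt(25 + (dz/dθ)^2) dθ,
so the Lagrangian is L = sqrt(25 + z'^2).
L depends on z' only, not on z or θ, so ∂L/∂z = 0 and
    ∂L/∂z' = z' / sqrt(25 + z'^2).
The Euler-Lagrange equation gives
    d/dθ( z' / sqrt(25 + z'^2) ) = 0,
so z' is constant. Integrating once:
    z(θ) = a θ + b,
a helix on the cylinder (a straight line when the cylinder is unrolled). The constants a, b are determined by the endpoint conditions.
With endpoint conditions z(0) = -2 and z(4π/3) = 3: from z(0) = b we get b = -2, and a·4π/3 + -2 = 3 gives a = 15/(4π), so
    z(θ) = (15/(4π)) θ − 2.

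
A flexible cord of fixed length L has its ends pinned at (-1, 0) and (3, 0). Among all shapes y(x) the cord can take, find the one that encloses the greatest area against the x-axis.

Set up the augmented Lagrangian using a multiplier λ for the length constraint:
    F(y, y') = y − λ sqrt(1 + y'^2).
F has no explicit x dependence, so the Beltrami identity yields a first integral
    F − y' ∂F/∂y' = C.
Compute ∂F/∂y' = −λ y' / sqrt(1 + y'^2). Then
    y − λ sqrt(1 + y'^2) + λ y'^2 / sqrt(1 + y'^2) = C
    ⇒  y − λ / sqrt(1 + y'^2) = C.
Solving for y' and integrating gives
    (x − a)^2 + (y − b)^2 = λ^2,
a circular arc of radius λ. The constants a, b are determined by the endpoint conditions y(-1) = y(3) = 0, and λ is fixed implicitly by the length constraint
    ∫_{-1}^{3} sqrt(1 + y'^2) dx = L.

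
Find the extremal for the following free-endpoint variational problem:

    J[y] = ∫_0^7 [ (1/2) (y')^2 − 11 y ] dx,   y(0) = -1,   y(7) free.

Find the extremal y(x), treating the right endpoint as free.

The Lagrangian L = (1/2) (y')^2 − 11 y gives
    ∂L/∂y = −11,   ∂L/∂y' = y'.
Euler-Lagrange: d/dx(y') − (−11) = 0, i.e. y'' + 11 = 0, so
    y(x) = −(11/2) x^2 + C1 x + C2.
Fixed left endpoint y(0) = -1 ⇒ C2 = -1.
The right endpoint x = 7 is free, so the natural (transversality) condition is ∂L/∂y' |_{x=7} = 0, i.e. y'(7) = 0.
Compute y'(x) = −11 x + C1, so y'(7) = −77 + C1 = 0 ⇒ C1 = 77.
Therefore the extremal is
    y(x) = −(11/2) x^2 + 77 x − 1.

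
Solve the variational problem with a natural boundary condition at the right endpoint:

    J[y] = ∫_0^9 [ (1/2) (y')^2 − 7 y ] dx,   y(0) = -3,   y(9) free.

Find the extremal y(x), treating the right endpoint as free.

The Lagrangian L = (1/2) (y')^2 − 7 y gives
    ∂L/∂y = −7,   ∂L/∂y' = y'.
Euler-Lagrange: d/dx(y') − (−7) = 0, i.e. y'' + 7 = 0, so
    y(x) = −(7/2) x^2 + C1 x + C2.
Fixed left endpoint y(0) = -3 ⇒ C2 = -3.
The right endpoint x = 9 is free, so the natural (transversality) condition is ∂L/∂y' |_{x=9} = 0, i.e. y'(9) = 0.
Compute y'(x) = −7 x + C1, so y'(9) = −63 + C1 = 0 ⇒ C1 = 63.
Therefore the extremal is
    y(x) = −(7/2) x^2 + 63 x − 3.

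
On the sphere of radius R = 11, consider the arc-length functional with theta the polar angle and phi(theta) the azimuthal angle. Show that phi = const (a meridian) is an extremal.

On the sphere of radius R = 11 with spherical coordinates (θ, φ), the induced metric is
    ds^2 = 121(dθ^2 + sin^2(θ) dφ^2).
Using θ as the parameter, the arc-length functional becomes
    J[φ] = ∫ 11 sqrt(1 + sin^2(θ) (dφ/dθ)^2) dθ.
So L = 11 sqrt(1 + sin^2(θ) φ'^2). Compute
    ∂L/∂φ = 0  (L has no explicit φ dependence),
    ∂L/∂φ' = 11 sin^2(θ) φ' / sqrt(1 + sin^2(θ) φ'^2).
For the candidate φ(θ) = c (constant), φ' = 0, so ∂L/∂φ' evaluated along the candidate vanishes, and ∂L/∂φ is identically zero. Hence
    d/dθ(∂L/∂φ') − ∂L/∂φ = 0
is satisfied. Therefore meridians φ = const are extremals of arc length — they are geodesics on the sphere.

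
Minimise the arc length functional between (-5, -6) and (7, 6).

Arc-length functional: J[y] = ∫ sqrt(1 + (y')^2) dx.
Lagrangian L = sqrt(1 + (y')^2) has no explicit y dependence, so ∂L/∂y = 0 and the Euler-Lagrange equation gives
    d/dx( y' / sqrt(1 + (y')^2) ) = 0  ⇒  y' / sqrt(1 + (y')^2) = const.
Hence y' is constant, so y(x) is affine.
Fitting the endpoints (-5, -6) and (7, 6):
    slope m = (6 − (-6)) / (7 − (-5)) = 1,
    intercept c = (-6) − m·(-5) = -1.
Extremal: y(x) = x - 1.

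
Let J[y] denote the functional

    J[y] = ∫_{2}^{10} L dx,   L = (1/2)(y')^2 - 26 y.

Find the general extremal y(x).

The Lagrangian is L = (1/2)(y')^2 - 26 y.
∂L/∂y = -26.
∂L/∂y' = y'.
The Euler-Lagrange equation d/dx(∂L/∂y') − ∂L/∂y = 0 becomes:
    y'' + 26 = 0
General solution: y(x) = -13 x^2 + A x + B, where A and B are arbitrary constants fixed by the endpoint conditions.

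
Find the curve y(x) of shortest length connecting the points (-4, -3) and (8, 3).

Arc-length functional: J[y] = ∫ sqrt(1 + (y')^2) dx.
Lagrangian L = sqrt(1 + (y')^2) has no explicit y dependence, so ∂L/∂y = 0 and the Euler-Lagrange equation gives
    d/dx( y' / sqrt(1 + (y')^2) ) = 0  ⇒  y' / sqrt(1 + (y')^2) = const.
Hence y' is constant, so y(x) is affine.
Fitting the endpoints (-4, -3) and (8, 3):
    slope m = (3 − (-3)) / (8 − (-4)) = 1/2,
    intercept c = (-3) − m·(-4) = -1.
Extremal: y(x) = (1/2) x - 1.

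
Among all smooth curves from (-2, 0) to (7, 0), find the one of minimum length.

Arc-length functional: J[y] = ∫ sqrt(1 + (y')^2) dx.
Lagrangian L = sqrt(1 + (y')^2) has no explicit y dependence, so ∂L/∂y = 0 and the Euler-Lagrange equation gives
    d/dx( y' / sqrt(1 + (y')^2) ) = 0  ⇒  y' / sqrt(1 + (y')^2) = const.
Hence y' is constant, so y(x) is affine.
Fitting the endpoints (-2, 0) and (7, 0):
    slope m = (0 − 0) / (7 − (-2)) = 0,
    intercept c = 0 − m·(-2) = 0.
Extremal: y(x) = 0.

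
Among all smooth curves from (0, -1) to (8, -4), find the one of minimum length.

Arc-length functional: J[y] = ∫ sqrt(1 + (y')^2) dx.
Lagrangian L = sqrt(1 + (y')^2) has no explicit y dependence, so ∂L/∂y = 0 and the Euler-Lagrange equation gives
    d/dx( y' / sqrt(1 + (y')^2) ) = 0  ⇒  y' / sqrt(1 + (y')^2) = const.
Hence y' is constant, so y(x) is affine.
Fitting the endpoints (0, -1) and (8, -4):
    slope m = ((-4) − (-1)) / (8 − 0) = -3/8,
    intercept c = (-1) − m·0 = -1.
Extremal: y(x) = (-3/8) x - 1.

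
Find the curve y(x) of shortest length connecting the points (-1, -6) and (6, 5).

Arc-length functional: J[y] = ∫ sqrt(1 + (y')^2) dx.
Lagrangian L = sqrt(1 + (y')^2) has no explicit y dependence, so ∂L/∂y = 0 and the Euler-Lagrange equation gives
    d/dx( y' / sqrt(1 + (y')^2) ) = 0  ⇒  y' / sqrt(1 + (y')^2) = const.
Hence y' is constant, so y(x) is affine.
Fitting the endpoints (-1, -6) and (6, 5):
    slope m = (5 − (-6)) / (6 − (-1)) = 11/7,
    intercept c = (-6) − m·(-1) = -31/7.
Extremal: y(x) = (11/7) x - 31/7.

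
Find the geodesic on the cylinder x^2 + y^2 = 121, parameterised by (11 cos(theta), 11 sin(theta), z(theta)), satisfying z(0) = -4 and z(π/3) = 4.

Parameterise the cylinder of radius R = 11 as
    r(θ) = (11 cos θ, 11 sin θ, z(θ)).
The arc-length element is
    ds = sqrt(121 + (dz/dθ)^2) dθ,
so the Lagrangian is L = sqrt(121 + z'^2).
L depends on z' only, not on z or θ, so ∂L/∂z = 0 and
    ∂L/∂z' = z' / sqrt(121 + z'^2).
The Euler-Lagrange equation gives
    d/dθ( z' / sqrt(121 + z'^2) ) = 0,
so z' is constant. Integrating once:
    z(θ) = a θ + b,
a helix on the cylinder (a straight line when the cylinder is unrolled). The constants a, b are determined by the endpoint conditions.
With endpoint conditions z(0) = -4 and z(π/3) = 4: from z(0) = b we get b = -4, and a·π/3 + -4 = 4 gives a = 24/π, so
    z(θ) = (24/π) θ − 4.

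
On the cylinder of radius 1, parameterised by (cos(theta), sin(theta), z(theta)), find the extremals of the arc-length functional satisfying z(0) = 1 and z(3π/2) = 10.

Parameterise the cylinder of radius R = 1 as
    r(θ) = (cos θ, sin θ, z(θ)).
The arc-length element is
    ds = sqrt(1 + (dz/dθ)^2) dθ,
so the Lagrangian is L = sqrt(1 + z'^2).
L depends on z' only, not on z or θ, so ∂L/∂z = 0 and
    ∂L/∂z' = z' / sqrt(1 + z'^2).
The Euler-Lagrange equation gives
    d/dθ( z' / sqrt(1 + z'^2) ) = 0,
so z' is constant. Integrating once:
    z(θ) = a θ + b,
a helix on the cylinder (a straight line when the cylinder is unrolled). The constants a, b are determined by the endpoint conditions.
With endpoint conditions z(0) = 1 and z(3π/2) = 10: from z(0) = b we get b = 1, and a·3π/2 + 1 = 10 gives a = 6/π, so
    z(θ) = (6/π) θ + 1.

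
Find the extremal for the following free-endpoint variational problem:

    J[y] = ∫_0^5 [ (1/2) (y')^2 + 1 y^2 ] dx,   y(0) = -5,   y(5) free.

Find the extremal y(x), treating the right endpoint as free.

The Lagrangian L = (1/2) (y')^2 + 1 y^2 gives
    ∂L/∂y = 2 y,   ∂L/∂y' = y'.
Euler-Lagrange: y'' − 2 y = 0.
With k = sqrt(2), the general solution is
    y(x) = A cosh(sqrt(2) x) + B sinh(sqrt(2) x).
Fixed left endpoint y(0) = -5 ⇒ A = -5.
The right endpoint x = 5 is free, so the natural (transversality) condition is ∂L/∂y' |_{x=5} = 0, i.e. y'(5) = 0.
Compute y'(x) = A k sinh(k x) + B k cosh(k x), so
    y'(5) = A k sinh(k·5) + B k cosh(k·5) = 0
    ⇒ B = −A tanh(k·5) = 5 tanh(sqrt(2)·5).
Therefore the extremal is
    y(x) = −5 cosh(sqrt(2) x) + 5 tanh(sqrt(2)·5) sinh(sqrt(2) x).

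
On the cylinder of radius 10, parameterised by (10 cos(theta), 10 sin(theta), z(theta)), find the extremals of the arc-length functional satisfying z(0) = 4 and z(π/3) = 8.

Parameterise the cylinder of radius R = 10 as
    r(θ) = (10 cos θ, 10 sin θ, z(θ)).
The arc-length element is
    ds = sqrt(100 + (dz/dθ)^2) dθ,
so the Lagrangian is L = sqrt(100 + z'^2).
L depends on z' only, not on z or θ, so ∂L/∂z = 0 and
    ∂L/∂z' = z' / sqrt(100 + z'^2).
The Euler-Lagrange equation gives
    d/dθ( z' / sqrt(100 + z'^2) ) = 0,
so z' is constant. Integrating once:
    z(θ) = a θ + b,
a helix on the cylinder (a straight line when the cylinder is unrolled). The constants a, b are determined by the endpoint conditions.
With endpoint conditions z(0) = 4 and z(π/3) = 8: from z(0) = b we get b = 4, and a·π/3 + 4 = 8 gives a = 12/π, so
    z(θ) = (12/π) θ + 4.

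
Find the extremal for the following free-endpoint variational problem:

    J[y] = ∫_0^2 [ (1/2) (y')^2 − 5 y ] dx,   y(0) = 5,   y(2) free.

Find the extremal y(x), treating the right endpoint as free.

The Lagrangian L = (1/2) (y')^2 − 5 y gives
    ∂L/∂y = −5,   ∂L/∂y' = y'.
Euler-Lagrange: d/dx(y') − (−5) = 0, i.e. y'' + 5 = 0, so
    y(x) = −(5/2) x^2 + C1 x + C2.
Fixed left endpoint y(0) = 5 ⇒ C2 = 5.
The right endpoint x = 2 is free, so the natural (transversality) condition is ∂L/∂y' |_{x=2} = 0, i.e. y'(2) = 0.
Compute y'(x) = −5 x + C1, so y'(2) = −10 + C1 = 0 ⇒ C1 = 10.
Therefore the extremal is
    y(x) = −(5/2) x^2 + 10 x + 5.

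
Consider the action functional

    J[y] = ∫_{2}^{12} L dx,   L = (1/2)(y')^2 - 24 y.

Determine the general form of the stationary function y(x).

The Lagrangian is L = (1/2)(y')^2 - 24 y.
∂L/∂y = -24.
∂L/∂y' = y'.
The Euler-Lagrange equation d/dx(∂L/∂y') − ∂L/∂y = 0 becomes:
    y'' + 24 = 0
General solution: y(x) = -12 x^2 + A x + B, where A and B are arbitrary constants fixed by the endpoint conditions.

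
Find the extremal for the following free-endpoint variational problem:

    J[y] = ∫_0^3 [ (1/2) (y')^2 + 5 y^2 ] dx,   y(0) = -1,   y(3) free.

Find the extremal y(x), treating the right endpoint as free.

The Lagrangian L = (1/2) (y')^2 + 5 y^2 gives
    ∂L/∂y = 10 y,   ∂L/∂y' = y'.
Euler-Lagrange: y'' − 10 y = 0.
With k = sqrt(10), the general solution is
    y(x) = A cosh(sqrt(10) x) + B sinh(sqrt(10) x).
Fixed left endpoint y(0) = -1 ⇒ A = -1.
The right endpoint x = 3 is free, so the natural (transversality) condition is ∂L/∂y' |_{x=3} = 0, i.e. y'(3) = 0.
Compute y'(x) = A k sinh(k x) + B k cosh(k x), so
    y'(3) = A k sinh(k·3) + B k cosh(k·3) = 0
    ⇒ B = −A tanh(k·3) = tanh(sqrt(10)·3).
Therefore the extremal is
    y(x) = −cosh(sqrt(10) x) + tanh(sqrt(10)·3) sinh(sqrt(10) x).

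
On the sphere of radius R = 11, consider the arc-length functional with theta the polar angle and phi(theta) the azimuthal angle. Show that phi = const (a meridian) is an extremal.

On the sphere of radius R = 11 with spherical coordinates (θ, φ), the induced metric is
    ds^2 = 121(dθ^2 + sin^2(θ) dφ^2).
Using θ as the parameter, the arc-length functional becomes
    J[φ] = ∫ 11 sqrt(1 + sin^2(θ) (dφ/dθ)^2) dθ.
So L = 11 sqrt(1 + sin^2(θ) φ'^2). Compute
    ∂L/∂φ = 0  (L has no explicit φ dependence),
    ∂L/∂φ' = 11 sin^2(θ) φ' / sqrt(1 + sin^2(θ) φ'^2).
For the candidate φ(θ) = c (constant), φ' = 0, so ∂L/∂φ' evaluated along the candidate vanishes, and ∂L/∂φ is identically zero. Hence
    d/dθ(∂L/∂φ') − ∂L/∂φ = 0
is satisfied. Therefore meridians φ = const are extremals of arc length — they are geodesics on the sphere.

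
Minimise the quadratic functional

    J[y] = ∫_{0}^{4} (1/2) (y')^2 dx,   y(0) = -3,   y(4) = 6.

The Lagrangian is L = (1/2) (y')^2.
Compute ∂L/∂y = 0, ∂L/∂y' = y'.
The Euler-Lagrange equation d/dx(∂L/∂y') − ∂L/∂y = 0 reduces to
    y'' = 0.
Its general solution is
    y(x) = A x + B,
with A, B fixed by the endpoint conditions.
Applying the endpoint conditions y(0) = -3 and y(4) = 6: solve A·0 + B = -3 and A·4 + B = 6. Subtracting gives A(4 − 0) = 6 − -3, so A = 9/4, and B = -3 − A·0 = -3. Therefore
    y(x) = (9/4) x - 3.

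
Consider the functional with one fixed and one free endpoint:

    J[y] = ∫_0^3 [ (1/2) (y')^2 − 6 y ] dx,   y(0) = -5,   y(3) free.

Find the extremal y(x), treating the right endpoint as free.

The Lagrangian L = (1/2) (y')^2 − 6 y gives
    ∂L/∂y = −6,   ∂L/∂y' = y'.
Euler-Lagrange: d/dx(y') − (−6) = 0, i.e. y'' + 6 = 0, so
    y(x) = −(6/2) x^2 + C1 x + C2.
Fixed left endpoint y(0) = -5 ⇒ C2 = -5.
The right endpoint x = 3 is free, so the natural (transversality) condition is ∂L/∂y' |_{x=3} = 0, i.e. y'(3) = 0.
Compute y'(x) = −6 x + C1, so y'(3) = −18 + C1 = 0 ⇒ C1 = 18.
Therefore the extremal is
    y(x) = −3 x^2 + 18 x − 5.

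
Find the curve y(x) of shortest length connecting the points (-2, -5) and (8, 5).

Arc-length functional: J[y] = ∫ sqrt(1 + (y')^2) dx.
Lagrangian L = sqrt(1 + (y')^2) has no explicit y dependence, so ∂L/∂y = 0 and the Euler-Lagrange equation gives
    d/dx( y' / sqrt(1 + (y')^2) ) = 0  ⇒  y' / sqrt(1 + (y')^2) = const.
Hence y' is constant, so y(x) is affine.
Fitting the endpoints (-2, -5) and (8, 5):
    slope m = (5 − (-5)) / (8 − (-2)) = 1,
    intercept c = (-5) − m·(-2) = -3.
Extremal: y(x) = x - 3.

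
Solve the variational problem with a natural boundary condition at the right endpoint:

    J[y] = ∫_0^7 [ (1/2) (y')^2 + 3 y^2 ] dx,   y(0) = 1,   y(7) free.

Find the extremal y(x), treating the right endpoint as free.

The Lagrangian L = (1/2) (y')^2 + 3 y^2 gives
    ∂L/∂y = 6 y,   ∂L/∂y' = y'.
Euler-Lagrange: y'' − 6 y = 0.
With k = sqrt(6), the general solution is
    y(x) = A cosh(sqrt(6) x) + B sinh(sqrt(6) x).
Fixed left endpoint y(0) = 1 ⇒ A = 1.
The right endpoint x = 7 is free, so the natural (transversality) condition is ∂L/∂y' |_{x=7} = 0, i.e. y'(7) = 0.
Compute y'(x) = A k sinh(k x) + B k cosh(k x), so
    y'(7) = A k sinh(k·7) + B k cosh(k·7) = 0
    ⇒ B = −A tanh(k·7) = − tanh(sqrt(6)·7).
Therefore the extremal is
    y(x) = cosh(sqrt(6) x) − tanh(sqrt(6)·7) sinh(sqrt(6) x).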